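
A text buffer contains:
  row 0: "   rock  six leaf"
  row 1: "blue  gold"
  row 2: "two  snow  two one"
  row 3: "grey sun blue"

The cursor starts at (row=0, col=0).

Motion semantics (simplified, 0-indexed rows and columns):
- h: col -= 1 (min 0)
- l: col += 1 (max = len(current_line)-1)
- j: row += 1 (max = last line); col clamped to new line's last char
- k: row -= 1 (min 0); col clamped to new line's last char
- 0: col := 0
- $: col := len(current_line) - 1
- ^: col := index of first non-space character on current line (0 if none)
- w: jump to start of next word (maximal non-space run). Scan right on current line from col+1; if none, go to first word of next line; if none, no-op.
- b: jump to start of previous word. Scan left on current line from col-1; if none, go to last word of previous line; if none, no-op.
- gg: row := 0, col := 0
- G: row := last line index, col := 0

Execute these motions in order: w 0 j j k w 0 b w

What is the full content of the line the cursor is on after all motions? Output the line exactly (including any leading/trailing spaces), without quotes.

Answer: blue  gold

Derivation:
After 1 (w): row=0 col=3 char='r'
After 2 (0): row=0 col=0 char='_'
After 3 (j): row=1 col=0 char='b'
After 4 (j): row=2 col=0 char='t'
After 5 (k): row=1 col=0 char='b'
After 6 (w): row=1 col=6 char='g'
After 7 (0): row=1 col=0 char='b'
After 8 (b): row=0 col=13 char='l'
After 9 (w): row=1 col=0 char='b'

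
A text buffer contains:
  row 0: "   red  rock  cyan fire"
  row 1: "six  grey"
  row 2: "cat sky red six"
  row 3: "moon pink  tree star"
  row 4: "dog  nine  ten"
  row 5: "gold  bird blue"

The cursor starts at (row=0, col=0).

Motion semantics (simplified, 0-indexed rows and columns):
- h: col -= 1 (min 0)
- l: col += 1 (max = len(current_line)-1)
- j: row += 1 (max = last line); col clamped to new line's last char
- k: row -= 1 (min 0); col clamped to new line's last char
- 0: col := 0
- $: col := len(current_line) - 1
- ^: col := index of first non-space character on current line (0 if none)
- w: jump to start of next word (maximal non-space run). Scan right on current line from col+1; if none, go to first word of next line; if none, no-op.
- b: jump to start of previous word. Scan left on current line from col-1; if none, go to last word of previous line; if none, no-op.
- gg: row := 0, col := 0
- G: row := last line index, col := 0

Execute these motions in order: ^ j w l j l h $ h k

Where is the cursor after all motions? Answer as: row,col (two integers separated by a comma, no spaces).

Answer: 1,8

Derivation:
After 1 (^): row=0 col=3 char='r'
After 2 (j): row=1 col=3 char='_'
After 3 (w): row=1 col=5 char='g'
After 4 (l): row=1 col=6 char='r'
After 5 (j): row=2 col=6 char='y'
After 6 (l): row=2 col=7 char='_'
After 7 (h): row=2 col=6 char='y'
After 8 ($): row=2 col=14 char='x'
After 9 (h): row=2 col=13 char='i'
After 10 (k): row=1 col=8 char='y'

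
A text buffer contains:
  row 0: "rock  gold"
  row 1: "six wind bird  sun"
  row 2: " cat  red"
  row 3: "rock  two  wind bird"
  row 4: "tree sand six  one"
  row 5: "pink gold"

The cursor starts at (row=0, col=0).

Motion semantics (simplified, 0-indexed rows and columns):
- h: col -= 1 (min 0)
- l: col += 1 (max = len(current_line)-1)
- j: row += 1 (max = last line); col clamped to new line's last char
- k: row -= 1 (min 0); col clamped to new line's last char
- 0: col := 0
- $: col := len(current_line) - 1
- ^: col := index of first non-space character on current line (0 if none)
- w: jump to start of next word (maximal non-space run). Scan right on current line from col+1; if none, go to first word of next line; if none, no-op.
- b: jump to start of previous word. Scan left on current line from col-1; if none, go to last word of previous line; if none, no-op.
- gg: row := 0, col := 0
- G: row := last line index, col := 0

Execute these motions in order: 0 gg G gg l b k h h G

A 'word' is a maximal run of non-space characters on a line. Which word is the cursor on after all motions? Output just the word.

After 1 (0): row=0 col=0 char='r'
After 2 (gg): row=0 col=0 char='r'
After 3 (G): row=5 col=0 char='p'
After 4 (gg): row=0 col=0 char='r'
After 5 (l): row=0 col=1 char='o'
After 6 (b): row=0 col=0 char='r'
After 7 (k): row=0 col=0 char='r'
After 8 (h): row=0 col=0 char='r'
After 9 (h): row=0 col=0 char='r'
After 10 (G): row=5 col=0 char='p'

Answer: pink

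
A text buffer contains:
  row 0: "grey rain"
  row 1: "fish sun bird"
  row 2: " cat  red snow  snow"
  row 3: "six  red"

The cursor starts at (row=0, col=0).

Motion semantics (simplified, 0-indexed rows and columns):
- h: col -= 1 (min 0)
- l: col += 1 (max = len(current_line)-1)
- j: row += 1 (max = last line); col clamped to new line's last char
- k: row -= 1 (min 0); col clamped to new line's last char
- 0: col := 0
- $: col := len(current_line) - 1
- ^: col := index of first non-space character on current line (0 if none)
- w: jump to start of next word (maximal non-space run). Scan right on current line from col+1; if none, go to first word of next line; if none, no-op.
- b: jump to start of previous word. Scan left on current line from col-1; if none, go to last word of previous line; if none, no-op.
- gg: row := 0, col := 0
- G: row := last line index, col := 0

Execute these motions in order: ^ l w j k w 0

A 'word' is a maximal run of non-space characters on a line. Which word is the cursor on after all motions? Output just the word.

After 1 (^): row=0 col=0 char='g'
After 2 (l): row=0 col=1 char='r'
After 3 (w): row=0 col=5 char='r'
After 4 (j): row=1 col=5 char='s'
After 5 (k): row=0 col=5 char='r'
After 6 (w): row=1 col=0 char='f'
After 7 (0): row=1 col=0 char='f'

Answer: fish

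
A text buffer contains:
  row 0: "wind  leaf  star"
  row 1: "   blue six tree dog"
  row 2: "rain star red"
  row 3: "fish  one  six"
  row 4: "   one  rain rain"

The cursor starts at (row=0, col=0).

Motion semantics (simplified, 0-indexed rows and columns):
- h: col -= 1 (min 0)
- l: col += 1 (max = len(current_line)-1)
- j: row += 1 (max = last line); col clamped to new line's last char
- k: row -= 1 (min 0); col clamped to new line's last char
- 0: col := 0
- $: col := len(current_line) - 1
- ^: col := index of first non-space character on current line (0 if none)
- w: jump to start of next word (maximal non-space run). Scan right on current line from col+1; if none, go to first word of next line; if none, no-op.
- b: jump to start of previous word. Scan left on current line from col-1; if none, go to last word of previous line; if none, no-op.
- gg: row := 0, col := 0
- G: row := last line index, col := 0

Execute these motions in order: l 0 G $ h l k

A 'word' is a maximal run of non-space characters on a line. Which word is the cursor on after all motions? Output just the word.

After 1 (l): row=0 col=1 char='i'
After 2 (0): row=0 col=0 char='w'
After 3 (G): row=4 col=0 char='_'
After 4 ($): row=4 col=16 char='n'
After 5 (h): row=4 col=15 char='i'
After 6 (l): row=4 col=16 char='n'
After 7 (k): row=3 col=13 char='x'

Answer: six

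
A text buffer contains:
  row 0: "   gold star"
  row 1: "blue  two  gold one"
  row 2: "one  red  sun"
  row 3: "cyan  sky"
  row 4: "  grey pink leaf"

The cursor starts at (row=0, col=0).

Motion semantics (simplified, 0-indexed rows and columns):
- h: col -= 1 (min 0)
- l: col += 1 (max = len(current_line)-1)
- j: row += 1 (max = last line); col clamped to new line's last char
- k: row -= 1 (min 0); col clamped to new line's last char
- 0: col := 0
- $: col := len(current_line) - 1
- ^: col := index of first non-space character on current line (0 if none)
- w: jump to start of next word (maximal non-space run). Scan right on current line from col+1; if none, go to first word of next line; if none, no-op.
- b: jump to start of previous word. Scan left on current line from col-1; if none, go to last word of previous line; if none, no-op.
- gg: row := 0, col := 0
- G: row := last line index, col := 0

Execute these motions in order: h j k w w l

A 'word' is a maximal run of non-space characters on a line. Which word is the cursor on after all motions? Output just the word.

After 1 (h): row=0 col=0 char='_'
After 2 (j): row=1 col=0 char='b'
After 3 (k): row=0 col=0 char='_'
After 4 (w): row=0 col=3 char='g'
After 5 (w): row=0 col=8 char='s'
After 6 (l): row=0 col=9 char='t'

Answer: star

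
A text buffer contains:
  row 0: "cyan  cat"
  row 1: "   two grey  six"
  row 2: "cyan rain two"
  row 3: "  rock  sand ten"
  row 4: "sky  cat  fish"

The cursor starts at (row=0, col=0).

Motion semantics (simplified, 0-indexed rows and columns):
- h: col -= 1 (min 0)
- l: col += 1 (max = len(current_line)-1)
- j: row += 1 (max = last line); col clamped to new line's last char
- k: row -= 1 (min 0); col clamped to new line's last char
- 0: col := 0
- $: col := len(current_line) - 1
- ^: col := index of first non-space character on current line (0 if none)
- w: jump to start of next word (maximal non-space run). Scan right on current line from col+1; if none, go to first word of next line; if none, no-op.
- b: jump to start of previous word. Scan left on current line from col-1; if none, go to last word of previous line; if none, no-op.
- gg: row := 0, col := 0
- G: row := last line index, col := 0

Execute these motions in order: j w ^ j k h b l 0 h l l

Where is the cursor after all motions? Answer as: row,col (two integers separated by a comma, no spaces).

After 1 (j): row=1 col=0 char='_'
After 2 (w): row=1 col=3 char='t'
After 3 (^): row=1 col=3 char='t'
After 4 (j): row=2 col=3 char='n'
After 5 (k): row=1 col=3 char='t'
After 6 (h): row=1 col=2 char='_'
After 7 (b): row=0 col=6 char='c'
After 8 (l): row=0 col=7 char='a'
After 9 (0): row=0 col=0 char='c'
After 10 (h): row=0 col=0 char='c'
After 11 (l): row=0 col=1 char='y'
After 12 (l): row=0 col=2 char='a'

Answer: 0,2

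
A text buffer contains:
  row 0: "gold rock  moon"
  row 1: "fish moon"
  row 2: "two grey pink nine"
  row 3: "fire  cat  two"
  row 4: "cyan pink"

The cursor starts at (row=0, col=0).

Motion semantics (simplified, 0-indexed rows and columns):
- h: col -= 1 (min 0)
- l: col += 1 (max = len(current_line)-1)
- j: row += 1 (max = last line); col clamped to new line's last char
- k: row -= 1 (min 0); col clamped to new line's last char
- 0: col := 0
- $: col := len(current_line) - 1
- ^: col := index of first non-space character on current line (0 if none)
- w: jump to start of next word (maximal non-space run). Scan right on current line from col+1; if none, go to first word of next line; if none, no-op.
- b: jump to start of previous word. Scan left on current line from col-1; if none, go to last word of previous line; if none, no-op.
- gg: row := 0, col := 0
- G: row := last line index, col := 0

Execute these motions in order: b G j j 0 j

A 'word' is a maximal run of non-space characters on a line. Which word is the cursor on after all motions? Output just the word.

Answer: cyan

Derivation:
After 1 (b): row=0 col=0 char='g'
After 2 (G): row=4 col=0 char='c'
After 3 (j): row=4 col=0 char='c'
After 4 (j): row=4 col=0 char='c'
After 5 (0): row=4 col=0 char='c'
After 6 (j): row=4 col=0 char='c'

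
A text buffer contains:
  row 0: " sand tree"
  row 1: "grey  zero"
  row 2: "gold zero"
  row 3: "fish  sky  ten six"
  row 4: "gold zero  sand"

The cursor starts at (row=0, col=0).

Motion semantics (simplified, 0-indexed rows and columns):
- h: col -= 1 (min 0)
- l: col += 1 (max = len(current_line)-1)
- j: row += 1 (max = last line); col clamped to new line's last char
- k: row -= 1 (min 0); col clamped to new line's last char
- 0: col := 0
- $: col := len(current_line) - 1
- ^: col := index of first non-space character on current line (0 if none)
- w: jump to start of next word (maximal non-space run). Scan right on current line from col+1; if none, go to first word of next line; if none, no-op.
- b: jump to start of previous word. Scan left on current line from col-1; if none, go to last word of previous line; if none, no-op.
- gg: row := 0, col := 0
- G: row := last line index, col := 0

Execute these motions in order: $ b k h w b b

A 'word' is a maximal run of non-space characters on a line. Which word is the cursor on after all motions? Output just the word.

Answer: sand

Derivation:
After 1 ($): row=0 col=9 char='e'
After 2 (b): row=0 col=6 char='t'
After 3 (k): row=0 col=6 char='t'
After 4 (h): row=0 col=5 char='_'
After 5 (w): row=0 col=6 char='t'
After 6 (b): row=0 col=1 char='s'
After 7 (b): row=0 col=1 char='s'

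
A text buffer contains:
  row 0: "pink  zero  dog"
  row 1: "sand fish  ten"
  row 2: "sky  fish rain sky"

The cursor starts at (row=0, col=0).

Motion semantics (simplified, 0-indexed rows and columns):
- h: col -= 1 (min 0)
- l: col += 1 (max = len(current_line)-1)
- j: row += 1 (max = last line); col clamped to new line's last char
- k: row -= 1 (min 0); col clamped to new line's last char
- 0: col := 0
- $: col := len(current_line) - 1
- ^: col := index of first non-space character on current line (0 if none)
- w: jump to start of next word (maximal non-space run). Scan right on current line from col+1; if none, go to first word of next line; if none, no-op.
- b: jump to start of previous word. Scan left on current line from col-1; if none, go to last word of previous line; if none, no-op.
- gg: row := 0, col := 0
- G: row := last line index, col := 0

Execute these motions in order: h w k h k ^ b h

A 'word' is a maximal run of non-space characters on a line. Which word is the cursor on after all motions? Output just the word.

Answer: pink

Derivation:
After 1 (h): row=0 col=0 char='p'
After 2 (w): row=0 col=6 char='z'
After 3 (k): row=0 col=6 char='z'
After 4 (h): row=0 col=5 char='_'
After 5 (k): row=0 col=5 char='_'
After 6 (^): row=0 col=0 char='p'
After 7 (b): row=0 col=0 char='p'
After 8 (h): row=0 col=0 char='p'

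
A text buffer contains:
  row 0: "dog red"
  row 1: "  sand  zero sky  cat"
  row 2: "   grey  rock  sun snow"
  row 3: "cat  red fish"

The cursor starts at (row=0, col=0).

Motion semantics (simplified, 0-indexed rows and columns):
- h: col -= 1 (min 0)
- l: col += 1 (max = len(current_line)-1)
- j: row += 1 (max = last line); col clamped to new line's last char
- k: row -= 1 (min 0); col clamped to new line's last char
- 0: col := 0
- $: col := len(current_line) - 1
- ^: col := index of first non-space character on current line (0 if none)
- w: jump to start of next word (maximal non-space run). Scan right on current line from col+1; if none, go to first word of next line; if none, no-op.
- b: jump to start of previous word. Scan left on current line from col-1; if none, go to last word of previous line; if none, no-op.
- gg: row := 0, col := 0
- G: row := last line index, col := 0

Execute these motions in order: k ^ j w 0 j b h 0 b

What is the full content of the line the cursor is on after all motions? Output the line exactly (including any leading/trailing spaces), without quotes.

Answer: dog red

Derivation:
After 1 (k): row=0 col=0 char='d'
After 2 (^): row=0 col=0 char='d'
After 3 (j): row=1 col=0 char='_'
After 4 (w): row=1 col=2 char='s'
After 5 (0): row=1 col=0 char='_'
After 6 (j): row=2 col=0 char='_'
After 7 (b): row=1 col=18 char='c'
After 8 (h): row=1 col=17 char='_'
After 9 (0): row=1 col=0 char='_'
After 10 (b): row=0 col=4 char='r'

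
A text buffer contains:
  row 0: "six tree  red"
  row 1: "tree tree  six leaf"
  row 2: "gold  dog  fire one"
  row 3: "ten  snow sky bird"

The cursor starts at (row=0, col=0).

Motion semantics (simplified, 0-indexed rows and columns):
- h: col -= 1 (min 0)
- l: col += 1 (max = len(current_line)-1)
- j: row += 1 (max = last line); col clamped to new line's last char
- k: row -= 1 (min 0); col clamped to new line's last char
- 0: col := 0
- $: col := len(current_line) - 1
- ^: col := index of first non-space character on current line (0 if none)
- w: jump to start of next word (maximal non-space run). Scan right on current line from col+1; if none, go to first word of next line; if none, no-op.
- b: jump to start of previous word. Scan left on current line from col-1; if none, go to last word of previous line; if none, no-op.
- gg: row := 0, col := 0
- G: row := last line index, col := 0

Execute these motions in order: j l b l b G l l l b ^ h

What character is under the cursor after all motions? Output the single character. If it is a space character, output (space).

Answer: t

Derivation:
After 1 (j): row=1 col=0 char='t'
After 2 (l): row=1 col=1 char='r'
After 3 (b): row=1 col=0 char='t'
After 4 (l): row=1 col=1 char='r'
After 5 (b): row=1 col=0 char='t'
After 6 (G): row=3 col=0 char='t'
After 7 (l): row=3 col=1 char='e'
After 8 (l): row=3 col=2 char='n'
After 9 (l): row=3 col=3 char='_'
After 10 (b): row=3 col=0 char='t'
After 11 (^): row=3 col=0 char='t'
After 12 (h): row=3 col=0 char='t'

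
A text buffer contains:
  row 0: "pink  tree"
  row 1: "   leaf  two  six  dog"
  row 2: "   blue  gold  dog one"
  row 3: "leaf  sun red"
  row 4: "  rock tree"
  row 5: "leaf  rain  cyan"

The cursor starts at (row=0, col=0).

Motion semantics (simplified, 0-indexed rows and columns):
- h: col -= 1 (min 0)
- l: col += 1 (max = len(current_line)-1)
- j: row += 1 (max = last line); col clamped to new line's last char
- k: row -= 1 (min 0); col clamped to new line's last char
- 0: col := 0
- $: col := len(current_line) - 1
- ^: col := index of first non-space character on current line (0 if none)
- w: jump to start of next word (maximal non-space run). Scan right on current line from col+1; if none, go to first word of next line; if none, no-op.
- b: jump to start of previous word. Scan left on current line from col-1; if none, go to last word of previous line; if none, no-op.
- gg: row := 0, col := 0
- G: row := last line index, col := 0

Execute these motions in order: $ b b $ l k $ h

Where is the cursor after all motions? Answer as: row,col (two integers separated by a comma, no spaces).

After 1 ($): row=0 col=9 char='e'
After 2 (b): row=0 col=6 char='t'
After 3 (b): row=0 col=0 char='p'
After 4 ($): row=0 col=9 char='e'
After 5 (l): row=0 col=9 char='e'
After 6 (k): row=0 col=9 char='e'
After 7 ($): row=0 col=9 char='e'
After 8 (h): row=0 col=8 char='e'

Answer: 0,8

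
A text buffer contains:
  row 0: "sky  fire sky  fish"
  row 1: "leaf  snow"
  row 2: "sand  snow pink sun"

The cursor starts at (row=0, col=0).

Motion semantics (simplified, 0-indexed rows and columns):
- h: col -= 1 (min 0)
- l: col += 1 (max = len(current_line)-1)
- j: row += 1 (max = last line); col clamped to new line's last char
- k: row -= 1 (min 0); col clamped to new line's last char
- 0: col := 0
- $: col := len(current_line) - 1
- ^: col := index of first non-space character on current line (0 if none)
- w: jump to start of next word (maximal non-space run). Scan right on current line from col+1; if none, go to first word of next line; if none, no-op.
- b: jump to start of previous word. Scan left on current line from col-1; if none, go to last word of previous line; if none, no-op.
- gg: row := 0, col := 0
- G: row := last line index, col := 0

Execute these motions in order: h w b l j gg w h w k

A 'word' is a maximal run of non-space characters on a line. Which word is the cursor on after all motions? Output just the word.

After 1 (h): row=0 col=0 char='s'
After 2 (w): row=0 col=5 char='f'
After 3 (b): row=0 col=0 char='s'
After 4 (l): row=0 col=1 char='k'
After 5 (j): row=1 col=1 char='e'
After 6 (gg): row=0 col=0 char='s'
After 7 (w): row=0 col=5 char='f'
After 8 (h): row=0 col=4 char='_'
After 9 (w): row=0 col=5 char='f'
After 10 (k): row=0 col=5 char='f'

Answer: fire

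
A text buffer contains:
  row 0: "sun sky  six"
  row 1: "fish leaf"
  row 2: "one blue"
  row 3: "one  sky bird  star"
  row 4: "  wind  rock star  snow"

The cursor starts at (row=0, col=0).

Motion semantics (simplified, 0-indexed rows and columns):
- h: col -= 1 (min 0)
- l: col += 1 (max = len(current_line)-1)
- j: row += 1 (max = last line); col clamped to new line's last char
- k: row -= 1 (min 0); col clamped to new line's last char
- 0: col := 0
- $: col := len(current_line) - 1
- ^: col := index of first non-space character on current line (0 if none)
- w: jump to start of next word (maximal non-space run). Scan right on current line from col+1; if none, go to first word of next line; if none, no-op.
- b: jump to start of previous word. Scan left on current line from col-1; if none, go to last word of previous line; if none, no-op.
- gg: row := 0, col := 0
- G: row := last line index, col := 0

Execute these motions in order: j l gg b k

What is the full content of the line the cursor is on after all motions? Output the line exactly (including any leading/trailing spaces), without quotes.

Answer: sun sky  six

Derivation:
After 1 (j): row=1 col=0 char='f'
After 2 (l): row=1 col=1 char='i'
After 3 (gg): row=0 col=0 char='s'
After 4 (b): row=0 col=0 char='s'
After 5 (k): row=0 col=0 char='s'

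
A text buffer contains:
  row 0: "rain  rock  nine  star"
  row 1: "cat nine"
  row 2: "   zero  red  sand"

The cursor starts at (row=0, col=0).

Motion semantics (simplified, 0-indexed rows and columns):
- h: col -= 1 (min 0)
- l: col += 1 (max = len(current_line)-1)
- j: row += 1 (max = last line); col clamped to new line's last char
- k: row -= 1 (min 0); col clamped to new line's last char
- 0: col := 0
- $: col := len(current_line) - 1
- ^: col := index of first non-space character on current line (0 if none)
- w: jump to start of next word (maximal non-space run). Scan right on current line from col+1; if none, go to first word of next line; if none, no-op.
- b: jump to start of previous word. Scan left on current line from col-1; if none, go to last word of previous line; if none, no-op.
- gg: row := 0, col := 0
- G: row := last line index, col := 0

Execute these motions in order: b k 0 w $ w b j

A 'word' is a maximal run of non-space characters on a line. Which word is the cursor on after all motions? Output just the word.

After 1 (b): row=0 col=0 char='r'
After 2 (k): row=0 col=0 char='r'
After 3 (0): row=0 col=0 char='r'
After 4 (w): row=0 col=6 char='r'
After 5 ($): row=0 col=21 char='r'
After 6 (w): row=1 col=0 char='c'
After 7 (b): row=0 col=18 char='s'
After 8 (j): row=1 col=7 char='e'

Answer: nine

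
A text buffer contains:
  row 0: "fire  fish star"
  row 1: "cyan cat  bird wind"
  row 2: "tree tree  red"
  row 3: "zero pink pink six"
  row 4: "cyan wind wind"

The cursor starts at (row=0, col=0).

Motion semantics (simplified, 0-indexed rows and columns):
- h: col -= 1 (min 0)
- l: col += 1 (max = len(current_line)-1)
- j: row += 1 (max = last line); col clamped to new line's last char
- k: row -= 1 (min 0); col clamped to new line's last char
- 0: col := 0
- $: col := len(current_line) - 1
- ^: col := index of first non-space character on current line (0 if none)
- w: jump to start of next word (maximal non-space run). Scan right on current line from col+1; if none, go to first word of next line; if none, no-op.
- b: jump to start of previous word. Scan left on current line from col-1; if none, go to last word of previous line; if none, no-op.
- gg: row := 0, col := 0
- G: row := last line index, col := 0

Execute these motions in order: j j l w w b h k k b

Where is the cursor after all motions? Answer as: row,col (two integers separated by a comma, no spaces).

Answer: 0,0

Derivation:
After 1 (j): row=1 col=0 char='c'
After 2 (j): row=2 col=0 char='t'
After 3 (l): row=2 col=1 char='r'
After 4 (w): row=2 col=5 char='t'
After 5 (w): row=2 col=11 char='r'
After 6 (b): row=2 col=5 char='t'
After 7 (h): row=2 col=4 char='_'
After 8 (k): row=1 col=4 char='_'
After 9 (k): row=0 col=4 char='_'
After 10 (b): row=0 col=0 char='f'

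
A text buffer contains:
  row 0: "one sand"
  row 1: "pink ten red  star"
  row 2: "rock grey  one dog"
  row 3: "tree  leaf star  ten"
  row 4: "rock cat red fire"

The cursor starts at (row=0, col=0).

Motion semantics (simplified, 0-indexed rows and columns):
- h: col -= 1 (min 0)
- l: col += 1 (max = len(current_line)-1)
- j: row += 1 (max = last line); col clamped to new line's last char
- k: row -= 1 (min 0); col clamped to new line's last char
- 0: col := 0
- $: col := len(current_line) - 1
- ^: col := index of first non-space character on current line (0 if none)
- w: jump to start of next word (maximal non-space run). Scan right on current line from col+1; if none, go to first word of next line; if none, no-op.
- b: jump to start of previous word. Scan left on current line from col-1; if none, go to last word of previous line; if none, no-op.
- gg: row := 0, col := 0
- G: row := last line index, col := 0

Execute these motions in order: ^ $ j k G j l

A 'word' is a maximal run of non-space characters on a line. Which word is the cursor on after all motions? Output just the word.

After 1 (^): row=0 col=0 char='o'
After 2 ($): row=0 col=7 char='d'
After 3 (j): row=1 col=7 char='n'
After 4 (k): row=0 col=7 char='d'
After 5 (G): row=4 col=0 char='r'
After 6 (j): row=4 col=0 char='r'
After 7 (l): row=4 col=1 char='o'

Answer: rock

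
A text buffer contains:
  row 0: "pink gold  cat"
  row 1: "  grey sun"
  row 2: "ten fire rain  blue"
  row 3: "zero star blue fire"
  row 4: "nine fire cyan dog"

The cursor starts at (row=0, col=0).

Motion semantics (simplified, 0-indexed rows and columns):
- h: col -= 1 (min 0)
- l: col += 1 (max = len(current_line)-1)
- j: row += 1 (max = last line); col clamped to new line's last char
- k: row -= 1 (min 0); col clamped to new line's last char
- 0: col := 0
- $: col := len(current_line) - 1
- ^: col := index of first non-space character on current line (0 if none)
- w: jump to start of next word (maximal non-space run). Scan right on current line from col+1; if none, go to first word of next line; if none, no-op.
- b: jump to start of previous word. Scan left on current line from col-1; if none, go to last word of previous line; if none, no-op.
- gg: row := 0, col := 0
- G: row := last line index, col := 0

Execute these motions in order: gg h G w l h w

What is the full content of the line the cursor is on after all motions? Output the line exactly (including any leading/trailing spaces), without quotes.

Answer: nine fire cyan dog

Derivation:
After 1 (gg): row=0 col=0 char='p'
After 2 (h): row=0 col=0 char='p'
After 3 (G): row=4 col=0 char='n'
After 4 (w): row=4 col=5 char='f'
After 5 (l): row=4 col=6 char='i'
After 6 (h): row=4 col=5 char='f'
After 7 (w): row=4 col=10 char='c'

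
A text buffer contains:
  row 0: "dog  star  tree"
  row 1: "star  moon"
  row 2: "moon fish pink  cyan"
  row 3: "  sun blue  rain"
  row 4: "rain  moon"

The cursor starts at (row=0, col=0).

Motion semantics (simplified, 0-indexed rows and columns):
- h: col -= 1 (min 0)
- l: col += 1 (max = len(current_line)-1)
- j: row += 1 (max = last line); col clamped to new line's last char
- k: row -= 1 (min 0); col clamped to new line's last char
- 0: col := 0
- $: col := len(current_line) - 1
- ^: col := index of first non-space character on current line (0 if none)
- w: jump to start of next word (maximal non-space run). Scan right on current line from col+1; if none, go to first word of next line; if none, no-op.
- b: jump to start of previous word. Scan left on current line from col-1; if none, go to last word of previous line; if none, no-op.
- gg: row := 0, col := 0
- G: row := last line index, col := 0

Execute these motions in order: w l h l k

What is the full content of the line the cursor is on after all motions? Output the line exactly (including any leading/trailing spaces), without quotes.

Answer: dog  star  tree

Derivation:
After 1 (w): row=0 col=5 char='s'
After 2 (l): row=0 col=6 char='t'
After 3 (h): row=0 col=5 char='s'
After 4 (l): row=0 col=6 char='t'
After 5 (k): row=0 col=6 char='t'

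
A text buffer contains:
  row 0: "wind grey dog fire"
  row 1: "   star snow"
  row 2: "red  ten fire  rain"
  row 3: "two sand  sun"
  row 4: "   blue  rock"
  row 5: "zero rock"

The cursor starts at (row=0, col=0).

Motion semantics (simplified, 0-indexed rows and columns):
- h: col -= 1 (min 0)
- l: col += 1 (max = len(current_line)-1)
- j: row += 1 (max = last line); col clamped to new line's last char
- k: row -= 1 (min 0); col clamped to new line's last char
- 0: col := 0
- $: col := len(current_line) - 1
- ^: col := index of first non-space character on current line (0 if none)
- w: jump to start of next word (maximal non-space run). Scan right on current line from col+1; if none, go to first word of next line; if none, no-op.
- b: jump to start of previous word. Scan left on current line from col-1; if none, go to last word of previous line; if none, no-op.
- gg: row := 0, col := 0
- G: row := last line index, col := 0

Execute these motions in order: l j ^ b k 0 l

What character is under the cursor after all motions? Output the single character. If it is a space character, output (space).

Answer: i

Derivation:
After 1 (l): row=0 col=1 char='i'
After 2 (j): row=1 col=1 char='_'
After 3 (^): row=1 col=3 char='s'
After 4 (b): row=0 col=14 char='f'
After 5 (k): row=0 col=14 char='f'
After 6 (0): row=0 col=0 char='w'
After 7 (l): row=0 col=1 char='i'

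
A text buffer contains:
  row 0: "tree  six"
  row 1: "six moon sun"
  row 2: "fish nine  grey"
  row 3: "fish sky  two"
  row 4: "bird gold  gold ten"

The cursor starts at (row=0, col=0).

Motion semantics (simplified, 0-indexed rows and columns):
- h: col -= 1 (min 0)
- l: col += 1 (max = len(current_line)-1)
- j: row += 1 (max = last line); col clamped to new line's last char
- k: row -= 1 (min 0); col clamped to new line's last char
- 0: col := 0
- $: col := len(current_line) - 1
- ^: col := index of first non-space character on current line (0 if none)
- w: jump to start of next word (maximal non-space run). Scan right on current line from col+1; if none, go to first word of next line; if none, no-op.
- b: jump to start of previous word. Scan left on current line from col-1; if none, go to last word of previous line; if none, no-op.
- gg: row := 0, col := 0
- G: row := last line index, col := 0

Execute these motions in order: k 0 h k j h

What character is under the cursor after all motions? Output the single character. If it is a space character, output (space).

Answer: s

Derivation:
After 1 (k): row=0 col=0 char='t'
After 2 (0): row=0 col=0 char='t'
After 3 (h): row=0 col=0 char='t'
After 4 (k): row=0 col=0 char='t'
After 5 (j): row=1 col=0 char='s'
After 6 (h): row=1 col=0 char='s'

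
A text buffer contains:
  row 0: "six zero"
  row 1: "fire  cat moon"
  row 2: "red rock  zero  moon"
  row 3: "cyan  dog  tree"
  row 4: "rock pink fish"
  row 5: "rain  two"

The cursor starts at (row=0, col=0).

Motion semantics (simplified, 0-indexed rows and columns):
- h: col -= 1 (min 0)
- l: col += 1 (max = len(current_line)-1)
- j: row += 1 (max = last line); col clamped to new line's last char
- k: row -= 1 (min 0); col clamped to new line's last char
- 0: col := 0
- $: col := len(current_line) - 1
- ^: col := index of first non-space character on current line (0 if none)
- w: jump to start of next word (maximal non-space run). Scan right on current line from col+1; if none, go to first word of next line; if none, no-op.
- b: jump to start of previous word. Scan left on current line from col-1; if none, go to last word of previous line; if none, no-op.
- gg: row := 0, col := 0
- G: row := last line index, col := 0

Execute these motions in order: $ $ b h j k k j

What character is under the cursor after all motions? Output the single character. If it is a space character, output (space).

Answer: e

Derivation:
After 1 ($): row=0 col=7 char='o'
After 2 ($): row=0 col=7 char='o'
After 3 (b): row=0 col=4 char='z'
After 4 (h): row=0 col=3 char='_'
After 5 (j): row=1 col=3 char='e'
After 6 (k): row=0 col=3 char='_'
After 7 (k): row=0 col=3 char='_'
After 8 (j): row=1 col=3 char='e'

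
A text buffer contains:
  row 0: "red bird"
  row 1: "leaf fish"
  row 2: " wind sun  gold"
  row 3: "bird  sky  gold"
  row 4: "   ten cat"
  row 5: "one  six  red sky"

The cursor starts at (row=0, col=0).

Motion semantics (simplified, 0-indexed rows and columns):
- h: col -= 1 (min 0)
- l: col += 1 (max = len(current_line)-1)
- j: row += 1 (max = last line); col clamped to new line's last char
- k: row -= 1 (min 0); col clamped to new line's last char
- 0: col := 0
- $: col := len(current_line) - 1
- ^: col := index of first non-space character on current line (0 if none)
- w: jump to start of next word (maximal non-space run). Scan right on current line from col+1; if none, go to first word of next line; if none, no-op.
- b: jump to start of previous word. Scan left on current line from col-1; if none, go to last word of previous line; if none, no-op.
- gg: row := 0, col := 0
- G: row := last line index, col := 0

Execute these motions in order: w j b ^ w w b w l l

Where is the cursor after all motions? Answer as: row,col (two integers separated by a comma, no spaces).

After 1 (w): row=0 col=4 char='b'
After 2 (j): row=1 col=4 char='_'
After 3 (b): row=1 col=0 char='l'
After 4 (^): row=1 col=0 char='l'
After 5 (w): row=1 col=5 char='f'
After 6 (w): row=2 col=1 char='w'
After 7 (b): row=1 col=5 char='f'
After 8 (w): row=2 col=1 char='w'
After 9 (l): row=2 col=2 char='i'
After 10 (l): row=2 col=3 char='n'

Answer: 2,3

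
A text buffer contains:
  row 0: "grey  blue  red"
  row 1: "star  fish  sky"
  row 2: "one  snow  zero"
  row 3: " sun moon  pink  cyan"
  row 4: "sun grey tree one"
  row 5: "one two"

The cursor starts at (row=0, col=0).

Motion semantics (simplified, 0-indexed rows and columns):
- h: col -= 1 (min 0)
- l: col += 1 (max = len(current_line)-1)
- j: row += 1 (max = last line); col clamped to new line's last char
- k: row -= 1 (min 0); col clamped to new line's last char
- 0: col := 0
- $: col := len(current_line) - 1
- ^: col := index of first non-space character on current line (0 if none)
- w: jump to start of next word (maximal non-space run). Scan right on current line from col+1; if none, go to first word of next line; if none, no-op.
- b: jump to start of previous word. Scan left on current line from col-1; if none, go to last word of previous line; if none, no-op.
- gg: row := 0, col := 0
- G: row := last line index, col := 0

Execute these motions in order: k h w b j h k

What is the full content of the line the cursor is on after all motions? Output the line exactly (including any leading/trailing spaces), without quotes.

Answer: grey  blue  red

Derivation:
After 1 (k): row=0 col=0 char='g'
After 2 (h): row=0 col=0 char='g'
After 3 (w): row=0 col=6 char='b'
After 4 (b): row=0 col=0 char='g'
After 5 (j): row=1 col=0 char='s'
After 6 (h): row=1 col=0 char='s'
After 7 (k): row=0 col=0 char='g'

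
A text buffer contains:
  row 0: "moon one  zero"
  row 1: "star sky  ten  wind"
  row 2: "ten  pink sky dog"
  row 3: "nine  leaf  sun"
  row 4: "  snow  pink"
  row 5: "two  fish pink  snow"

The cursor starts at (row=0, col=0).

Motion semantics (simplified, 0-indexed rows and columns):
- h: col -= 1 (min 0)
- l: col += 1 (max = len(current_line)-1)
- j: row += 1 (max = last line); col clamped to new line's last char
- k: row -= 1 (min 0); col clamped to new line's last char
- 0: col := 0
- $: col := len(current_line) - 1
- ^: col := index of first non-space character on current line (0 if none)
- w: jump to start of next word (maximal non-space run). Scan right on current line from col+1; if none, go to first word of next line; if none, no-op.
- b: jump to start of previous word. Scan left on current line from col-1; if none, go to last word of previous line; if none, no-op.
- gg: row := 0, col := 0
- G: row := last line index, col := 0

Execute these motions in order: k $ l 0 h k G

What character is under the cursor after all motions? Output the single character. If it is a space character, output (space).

Answer: t

Derivation:
After 1 (k): row=0 col=0 char='m'
After 2 ($): row=0 col=13 char='o'
After 3 (l): row=0 col=13 char='o'
After 4 (0): row=0 col=0 char='m'
After 5 (h): row=0 col=0 char='m'
After 6 (k): row=0 col=0 char='m'
After 7 (G): row=5 col=0 char='t'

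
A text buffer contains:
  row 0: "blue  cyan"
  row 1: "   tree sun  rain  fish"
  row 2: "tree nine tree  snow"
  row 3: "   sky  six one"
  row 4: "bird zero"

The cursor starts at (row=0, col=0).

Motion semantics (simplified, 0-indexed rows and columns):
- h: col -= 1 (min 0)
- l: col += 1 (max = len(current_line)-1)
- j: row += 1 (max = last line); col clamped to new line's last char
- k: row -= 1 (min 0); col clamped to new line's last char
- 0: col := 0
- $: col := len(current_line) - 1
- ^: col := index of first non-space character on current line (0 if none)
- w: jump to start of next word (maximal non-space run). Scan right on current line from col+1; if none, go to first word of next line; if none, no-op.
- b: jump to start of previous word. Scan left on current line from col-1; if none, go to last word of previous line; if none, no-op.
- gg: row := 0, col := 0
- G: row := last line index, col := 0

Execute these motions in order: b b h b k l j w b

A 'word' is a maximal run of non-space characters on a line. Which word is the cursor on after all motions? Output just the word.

Answer: cyan

Derivation:
After 1 (b): row=0 col=0 char='b'
After 2 (b): row=0 col=0 char='b'
After 3 (h): row=0 col=0 char='b'
After 4 (b): row=0 col=0 char='b'
After 5 (k): row=0 col=0 char='b'
After 6 (l): row=0 col=1 char='l'
After 7 (j): row=1 col=1 char='_'
After 8 (w): row=1 col=3 char='t'
After 9 (b): row=0 col=6 char='c'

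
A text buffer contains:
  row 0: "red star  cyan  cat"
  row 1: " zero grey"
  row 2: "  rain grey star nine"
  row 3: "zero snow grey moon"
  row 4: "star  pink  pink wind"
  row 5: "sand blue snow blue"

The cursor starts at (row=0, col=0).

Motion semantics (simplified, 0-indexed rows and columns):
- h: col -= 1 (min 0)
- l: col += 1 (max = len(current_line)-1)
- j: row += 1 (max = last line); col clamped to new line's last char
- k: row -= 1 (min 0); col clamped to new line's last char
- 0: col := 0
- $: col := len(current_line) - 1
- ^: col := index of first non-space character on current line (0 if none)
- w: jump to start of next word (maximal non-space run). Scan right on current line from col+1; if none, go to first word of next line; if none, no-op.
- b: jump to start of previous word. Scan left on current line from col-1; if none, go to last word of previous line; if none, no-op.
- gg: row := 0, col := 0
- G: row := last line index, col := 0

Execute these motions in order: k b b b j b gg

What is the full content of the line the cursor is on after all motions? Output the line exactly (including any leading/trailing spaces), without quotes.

After 1 (k): row=0 col=0 char='r'
After 2 (b): row=0 col=0 char='r'
After 3 (b): row=0 col=0 char='r'
After 4 (b): row=0 col=0 char='r'
After 5 (j): row=1 col=0 char='_'
After 6 (b): row=0 col=16 char='c'
After 7 (gg): row=0 col=0 char='r'

Answer: red star  cyan  cat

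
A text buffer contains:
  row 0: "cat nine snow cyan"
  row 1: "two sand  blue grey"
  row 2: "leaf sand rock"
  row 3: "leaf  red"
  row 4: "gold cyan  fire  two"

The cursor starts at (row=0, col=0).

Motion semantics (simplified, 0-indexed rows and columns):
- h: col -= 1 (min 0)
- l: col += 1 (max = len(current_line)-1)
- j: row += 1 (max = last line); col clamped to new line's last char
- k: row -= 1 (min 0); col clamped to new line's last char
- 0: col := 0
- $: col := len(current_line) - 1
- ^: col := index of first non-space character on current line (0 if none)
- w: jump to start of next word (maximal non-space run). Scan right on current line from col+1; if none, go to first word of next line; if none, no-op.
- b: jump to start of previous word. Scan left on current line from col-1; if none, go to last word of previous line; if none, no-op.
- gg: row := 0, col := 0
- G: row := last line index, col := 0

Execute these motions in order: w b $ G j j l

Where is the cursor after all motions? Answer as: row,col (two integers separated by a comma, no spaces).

After 1 (w): row=0 col=4 char='n'
After 2 (b): row=0 col=0 char='c'
After 3 ($): row=0 col=17 char='n'
After 4 (G): row=4 col=0 char='g'
After 5 (j): row=4 col=0 char='g'
After 6 (j): row=4 col=0 char='g'
After 7 (l): row=4 col=1 char='o'

Answer: 4,1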